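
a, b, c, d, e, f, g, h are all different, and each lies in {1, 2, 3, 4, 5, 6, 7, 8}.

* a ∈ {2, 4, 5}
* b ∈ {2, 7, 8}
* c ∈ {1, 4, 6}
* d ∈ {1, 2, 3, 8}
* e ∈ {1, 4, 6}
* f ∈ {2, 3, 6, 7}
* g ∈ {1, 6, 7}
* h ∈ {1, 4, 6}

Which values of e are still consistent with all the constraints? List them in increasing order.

Among the 8 variables, 5 fits only a (and all 8 values in {1, 2, 3, 4, 5, 6, 7, 8} must be used), so a = 5.
c, e, h between them cover only {1, 4, 6} — a naked triple. Remove those values from d, f, g.
g's domain is down to {7}, so g = 7. Eliminate 7 elsewhere: b, f.
No further eliminations apply; e can still be any of 1, 4, 6.

1, 4, 6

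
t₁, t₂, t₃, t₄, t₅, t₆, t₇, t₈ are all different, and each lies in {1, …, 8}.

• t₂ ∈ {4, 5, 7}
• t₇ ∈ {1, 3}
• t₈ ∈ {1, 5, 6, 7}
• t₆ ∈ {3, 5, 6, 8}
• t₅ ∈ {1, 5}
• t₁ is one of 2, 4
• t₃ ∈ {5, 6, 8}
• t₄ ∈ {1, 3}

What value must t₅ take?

Among the 8 variables, 2 fits only t₁ (and all 8 values in {1, 2, 3, 4, 5, 6, 7, 8} must be used), so t₁ = 2.
The 7 still-open variables draw from only 7 values {1, 3, 4, 5, 6, 7, 8}, so each is used; only t₂ can be 4, hence t₂ = 4.
The 6 still-open variables together cover exactly {1, 3, 5, 6, 7, 8} — 6 values for 6 variables — and 7 appears only in t₈'s list, so t₈ = 7.
t₄ and t₇ between them cover only {1, 3} — a naked pair. Remove those values from t₅, t₆.
So t₅ = 5.

5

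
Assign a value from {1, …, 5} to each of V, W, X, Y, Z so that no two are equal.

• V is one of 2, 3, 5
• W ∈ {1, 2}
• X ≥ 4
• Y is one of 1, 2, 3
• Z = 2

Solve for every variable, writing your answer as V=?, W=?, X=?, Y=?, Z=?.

V=5, W=1, X=4, Y=3, Z=2

Z must be 2 (only option left). Strike 2 from V, W, Y.
That leaves W = 1. Strike 1 from Y.
That leaves Y = 3. Eliminate 3 elsewhere: V.
V has just one choice, so V = 5. Eliminate 5 elsewhere: X.
X has just one choice, so X = 4.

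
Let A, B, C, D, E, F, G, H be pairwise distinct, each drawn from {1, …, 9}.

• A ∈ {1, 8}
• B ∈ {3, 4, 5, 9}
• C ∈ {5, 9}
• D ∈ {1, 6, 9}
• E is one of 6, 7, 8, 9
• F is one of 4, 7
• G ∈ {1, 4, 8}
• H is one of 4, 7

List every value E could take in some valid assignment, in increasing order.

The 8 variables together cover exactly {1, 3, 4, 5, 6, 7, 8, 9} — 8 values for 8 variables — and 3 appears only in B's list, so B = 3.
Among the 7 still-open variables, 5 fits only C (and all 7 values in {1, 4, 5, 6, 7, 8, 9} must be used), so C = 5.
The 2 variables F and H are confined to {4, 7}, which locks those values in; drop them from E, G.
The 2 variables A and G are confined to {1, 8}, which locks those values in; drop them from D, E.
No further eliminations apply; E can still be any of 6, 9.

6, 9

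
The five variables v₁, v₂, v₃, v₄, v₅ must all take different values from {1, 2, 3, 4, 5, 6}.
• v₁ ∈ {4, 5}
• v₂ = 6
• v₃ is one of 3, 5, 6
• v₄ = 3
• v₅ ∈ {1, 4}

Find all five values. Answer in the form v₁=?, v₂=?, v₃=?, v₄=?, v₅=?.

v₁=4, v₂=6, v₃=5, v₄=3, v₅=1

v₂ must be 6 (only option left). Remove 6 from v₃.
That leaves v₄ = 3. Remove 3 from v₃.
v₃ must be 5 (only option left). So v₁ can't be 5.
v₁ must be 4 (only option left). Remove 4 from v₅.
v₅'s domain is down to {1}, so v₅ = 1.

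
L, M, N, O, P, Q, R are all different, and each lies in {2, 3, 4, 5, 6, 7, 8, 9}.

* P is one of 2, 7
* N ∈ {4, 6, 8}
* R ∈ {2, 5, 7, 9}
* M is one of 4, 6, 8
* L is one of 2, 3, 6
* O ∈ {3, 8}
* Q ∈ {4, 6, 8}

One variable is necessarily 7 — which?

M, N, Q between them cover only {4, 6, 8} — a naked triple. Remove those values from L, O.
O's domain is down to {3}, so O = 3. Remove 3 from L.
That leaves L = 2. So P, R can't be 2.
So 7 goes to P.

P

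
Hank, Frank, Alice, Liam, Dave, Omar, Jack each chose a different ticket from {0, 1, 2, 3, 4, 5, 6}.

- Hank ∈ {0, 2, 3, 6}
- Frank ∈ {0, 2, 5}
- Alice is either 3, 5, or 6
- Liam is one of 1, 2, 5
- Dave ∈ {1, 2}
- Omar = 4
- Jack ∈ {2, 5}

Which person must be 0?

Frank

Omar has just one choice, so Omar = 4.
Liam, Dave, Jack share exactly the 3 values {1, 2, 5}; by pigeonhole those values go to them, so strike 1, 2, 5 from Hank, Frank, Alice.
So 0 goes to Frank.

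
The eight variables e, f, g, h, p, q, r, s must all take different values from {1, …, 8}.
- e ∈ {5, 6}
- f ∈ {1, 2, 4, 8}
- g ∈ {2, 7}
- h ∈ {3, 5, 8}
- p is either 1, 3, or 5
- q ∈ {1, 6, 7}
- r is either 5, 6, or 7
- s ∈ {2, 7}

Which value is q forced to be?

1

Among the 8 variables, 4 fits only f (and all 8 values in {1, 2, 3, 4, 5, 6, 7, 8} must be used), so f = 4.
The 7 still-open variables together cover exactly {1, 2, 3, 5, 6, 7, 8} — 7 values for 7 variables — and 8 appears only in h's list, so h = 8.
Among the 6 still-open variables, 3 fits only p (and all 6 values in {1, 2, 3, 5, 6, 7} must be used), so p = 3.
Among the 5 still-open variables, 1 fits only q (and all 5 values in {1, 2, 5, 6, 7} must be used), so q = 1.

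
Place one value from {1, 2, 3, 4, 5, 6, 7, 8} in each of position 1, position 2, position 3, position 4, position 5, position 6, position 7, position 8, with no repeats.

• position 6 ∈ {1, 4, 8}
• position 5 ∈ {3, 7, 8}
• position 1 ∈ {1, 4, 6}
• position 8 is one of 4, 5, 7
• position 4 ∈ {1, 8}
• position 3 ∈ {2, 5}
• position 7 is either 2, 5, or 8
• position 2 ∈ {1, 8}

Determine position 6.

4

The 8 variables draw from only 8 values {1, 2, 3, 4, 5, 6, 7, 8}, so each is used; only position 5 can be 3, hence position 5 = 3.
The 7 still-open variables draw from only 7 values {1, 2, 4, 5, 6, 7, 8}, so each is used; only position 1 can be 6, hence position 1 = 6.
The 6 still-open variables together cover exactly {1, 2, 4, 5, 7, 8} — 6 values for 6 variables — and 7 appears only in position 8's list, so position 8 = 7.
Among the 5 still-open variables, 4 fits only position 6 (and all 5 values in {1, 2, 4, 5, 8} must be used), so position 6 = 4.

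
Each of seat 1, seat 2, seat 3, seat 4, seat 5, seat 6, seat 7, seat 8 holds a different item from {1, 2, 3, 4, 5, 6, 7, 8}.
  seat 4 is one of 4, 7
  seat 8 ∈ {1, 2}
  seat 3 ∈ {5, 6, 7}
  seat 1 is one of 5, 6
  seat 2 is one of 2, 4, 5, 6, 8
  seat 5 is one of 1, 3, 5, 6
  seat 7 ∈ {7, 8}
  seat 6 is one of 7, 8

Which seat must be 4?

Among the 8 variables, 3 fits only seat 5 (and all 8 values in {1, 2, 3, 4, 5, 6, 7, 8} must be used), so seat 5 = 3.
The 7 still-open variables together cover exactly {1, 2, 4, 5, 6, 7, 8} — 7 values for 7 variables — and 1 appears only in seat 8's list, so seat 8 = 1.
The 6 still-open variables draw from only 6 values {2, 4, 5, 6, 7, 8}, so each is used; only seat 2 can be 2, hence seat 2 = 2.
The 5 still-open variables together cover exactly {4, 5, 6, 7, 8} — 5 values for 5 variables — and 4 appears only in seat 4's list, so seat 4 = 4.

seat 4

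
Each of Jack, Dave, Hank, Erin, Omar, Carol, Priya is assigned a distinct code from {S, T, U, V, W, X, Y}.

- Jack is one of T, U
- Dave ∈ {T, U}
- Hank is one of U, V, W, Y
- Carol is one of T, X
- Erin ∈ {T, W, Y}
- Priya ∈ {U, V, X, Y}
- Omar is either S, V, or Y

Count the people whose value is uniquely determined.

The 7 variables draw from only 7 values {S, T, U, V, W, X, Y}, so each is used; only Omar can be S, hence Omar = S.
Jack and Dave between them cover only {T, U} — a naked pair. Remove those values from Hank, Erin, Carol, Priya.
Carol has just one choice, so Carol = X. Remove X from Priya.
Determined: Omar=S, Carol=X. The other people each still have more than one consistent value. That makes 2.

2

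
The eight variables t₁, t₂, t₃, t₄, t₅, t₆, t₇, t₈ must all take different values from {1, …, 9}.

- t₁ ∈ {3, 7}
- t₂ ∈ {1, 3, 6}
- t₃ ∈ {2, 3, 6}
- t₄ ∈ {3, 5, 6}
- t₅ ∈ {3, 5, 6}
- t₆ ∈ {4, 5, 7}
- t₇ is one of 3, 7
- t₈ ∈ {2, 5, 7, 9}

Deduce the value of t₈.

9

The 8 variables together cover exactly {1, 2, 3, 4, 5, 6, 7, 9} — 8 values for 8 variables — and 1 appears only in t₂'s list, so t₂ = 1.
The 7 still-open variables draw from only 7 values {2, 3, 4, 5, 6, 7, 9}, so each is used; only t₆ can be 4, hence t₆ = 4.
The 6 still-open variables together cover exactly {2, 3, 5, 6, 7, 9} — 6 values for 6 variables — and 9 appears only in t₈'s list, so t₈ = 9.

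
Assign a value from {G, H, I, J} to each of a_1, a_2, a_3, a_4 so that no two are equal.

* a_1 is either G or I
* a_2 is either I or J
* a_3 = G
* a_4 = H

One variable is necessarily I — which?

a_3 has just one choice, so a_3 = G. Remove G from a_1.
So I goes to a_1.

a_1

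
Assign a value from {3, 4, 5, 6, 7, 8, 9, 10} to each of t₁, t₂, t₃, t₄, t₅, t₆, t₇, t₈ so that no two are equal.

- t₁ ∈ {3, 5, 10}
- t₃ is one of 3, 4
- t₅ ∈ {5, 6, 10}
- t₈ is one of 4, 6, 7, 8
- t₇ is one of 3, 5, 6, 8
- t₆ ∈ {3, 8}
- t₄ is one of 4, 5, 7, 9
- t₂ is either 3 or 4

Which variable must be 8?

Among the 8 variables, 9 fits only t₄ (and all 8 values in {3, 4, 5, 6, 7, 8, 9, 10} must be used), so t₄ = 9.
The 7 still-open variables draw from only 7 values {3, 4, 5, 6, 7, 8, 10}, so each is used; only t₈ can be 7, hence t₈ = 7.
The 2 variables t₂ and t₃ are confined to {3, 4}, which locks those values in; drop them from t₁, t₆, t₇.
So 8 goes to t₆.

t₆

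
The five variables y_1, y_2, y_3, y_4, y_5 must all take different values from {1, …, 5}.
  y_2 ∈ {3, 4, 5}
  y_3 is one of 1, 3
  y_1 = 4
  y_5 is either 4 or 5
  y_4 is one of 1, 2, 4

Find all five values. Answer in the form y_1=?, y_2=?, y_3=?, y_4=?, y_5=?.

y_1=4, y_2=3, y_3=1, y_4=2, y_5=5

y_1 must be 4 (only option left). Eliminate 4 elsewhere: y_2, y_4, y_5.
y_5 must be 5 (only option left). Strike 5 from y_2.
y_2 must be 3 (only option left). Strike 3 from y_3.
y_3's domain is down to {1}, so y_3 = 1. Remove 1 from y_4.
y_4 must be 2 (only option left).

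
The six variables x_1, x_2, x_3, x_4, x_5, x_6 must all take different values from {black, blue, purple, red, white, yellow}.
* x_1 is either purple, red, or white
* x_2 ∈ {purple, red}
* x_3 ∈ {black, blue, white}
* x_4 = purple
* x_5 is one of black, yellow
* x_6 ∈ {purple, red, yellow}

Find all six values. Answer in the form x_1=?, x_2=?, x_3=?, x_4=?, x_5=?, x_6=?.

x_1=white, x_2=red, x_3=blue, x_4=purple, x_5=black, x_6=yellow

x_4 must be purple (only option left). Eliminate purple elsewhere: x_1, x_2, x_6.
x_2's domain is down to {red}, so x_2 = red. Eliminate red elsewhere: x_1, x_6.
x_6 has just one choice, so x_6 = yellow. So x_5 can't be yellow.
x_1 has just one choice, so x_1 = white. Strike white from x_3.
x_5's domain is down to {black}, so x_5 = black. Strike black from x_3.
x_3's domain is down to {blue}, so x_3 = blue.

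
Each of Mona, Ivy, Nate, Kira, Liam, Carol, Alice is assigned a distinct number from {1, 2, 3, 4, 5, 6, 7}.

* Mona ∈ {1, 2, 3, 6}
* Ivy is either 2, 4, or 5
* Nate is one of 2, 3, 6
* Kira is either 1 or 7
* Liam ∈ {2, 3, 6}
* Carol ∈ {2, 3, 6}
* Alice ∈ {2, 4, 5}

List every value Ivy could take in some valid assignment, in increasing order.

4, 5

Among the 7 variables, 7 fits only Kira (and all 7 values in {1, 2, 3, 4, 5, 6, 7} must be used), so Kira = 7.
Among the 6 still-open variables, 1 fits only Mona (and all 6 values in {1, 2, 3, 4, 5, 6} must be used), so Mona = 1.
Nate, Liam, Carol between them cover only {2, 3, 6} — a naked triple. Remove those values from Ivy, Alice.
No further eliminations apply; Ivy can still be any of 4, 5.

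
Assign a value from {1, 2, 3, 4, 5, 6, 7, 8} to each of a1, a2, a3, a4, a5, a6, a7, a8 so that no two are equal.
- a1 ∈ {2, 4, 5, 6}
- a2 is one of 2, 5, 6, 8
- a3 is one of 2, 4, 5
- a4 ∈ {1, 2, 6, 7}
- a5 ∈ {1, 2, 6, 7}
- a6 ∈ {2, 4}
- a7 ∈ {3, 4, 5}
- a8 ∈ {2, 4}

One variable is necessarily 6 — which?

a1

The 8 variables together cover exactly {1, 2, 3, 4, 5, 6, 7, 8} — 8 values for 8 variables — and 3 appears only in a7's list, so a7 = 3.
Among the 7 still-open variables, 8 fits only a2 (and all 7 values in {1, 2, 4, 5, 6, 7, 8} must be used), so a2 = 8.
a6 and a8 share exactly the 2 values {2, 4}; by pigeonhole those values go to them, so strike 2, 4 from a1, a3, a4, a5.
a3 must be 5 (only option left). Eliminate 5 elsewhere: a1.
So 6 goes to a1.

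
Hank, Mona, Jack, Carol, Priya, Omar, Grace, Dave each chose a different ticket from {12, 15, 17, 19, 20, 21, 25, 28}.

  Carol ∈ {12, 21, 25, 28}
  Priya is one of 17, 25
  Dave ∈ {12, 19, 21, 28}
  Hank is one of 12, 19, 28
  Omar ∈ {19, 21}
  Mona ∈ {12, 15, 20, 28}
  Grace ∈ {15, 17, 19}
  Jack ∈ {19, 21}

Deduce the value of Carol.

Among the 8 variables, 20 fits only Mona (and all 8 values in {12, 15, 17, 19, 20, 21, 25, 28} must be used), so Mona = 20.
The 7 still-open variables together cover exactly {12, 15, 17, 19, 21, 25, 28} — 7 values for 7 variables — and 15 appears only in Grace's list, so Grace = 15.
Among the 6 still-open variables, 17 fits only Priya (and all 6 values in {12, 17, 19, 21, 25, 28} must be used), so Priya = 17.
The 5 still-open variables together cover exactly {12, 19, 21, 25, 28} — 5 values for 5 variables — and 25 appears only in Carol's list, so Carol = 25.

25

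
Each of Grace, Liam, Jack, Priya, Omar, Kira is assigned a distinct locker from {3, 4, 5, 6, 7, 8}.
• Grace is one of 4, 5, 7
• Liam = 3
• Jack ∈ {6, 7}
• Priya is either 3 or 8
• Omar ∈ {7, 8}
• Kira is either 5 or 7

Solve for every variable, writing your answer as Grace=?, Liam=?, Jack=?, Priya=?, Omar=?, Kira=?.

Liam's domain is down to {3}, so Liam = 3. Strike 3 from Priya.
Priya's domain is down to {8}, so Priya = 8. Eliminate 8 elsewhere: Omar.
Omar has just one choice, so Omar = 7. So Grace, Jack, Kira can't be 7.
Kira must be 5 (only option left). Remove 5 from Grace.
Grace's domain is down to {4}, so Grace = 4.
That leaves Jack = 6.

Grace=4, Liam=3, Jack=6, Priya=8, Omar=7, Kira=5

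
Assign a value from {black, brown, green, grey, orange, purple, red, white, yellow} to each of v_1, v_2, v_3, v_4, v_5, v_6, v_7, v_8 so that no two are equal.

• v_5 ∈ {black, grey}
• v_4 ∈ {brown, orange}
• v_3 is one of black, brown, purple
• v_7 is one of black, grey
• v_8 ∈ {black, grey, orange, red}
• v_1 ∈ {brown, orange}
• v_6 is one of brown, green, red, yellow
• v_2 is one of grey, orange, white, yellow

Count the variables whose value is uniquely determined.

v_1 and v_4 share exactly the 2 values {brown, orange}; by pigeonhole those values go to them, so strike brown, orange from v_2, v_3, v_6, v_8.
v_5 and v_7 share exactly the 2 values {black, grey}; by pigeonhole those values go to them, so strike black, grey from v_2, v_3, v_8.
That leaves v_3 = purple.
v_8's domain is down to {red}, so v_8 = red. Strike red from v_6.
Determined: v_3=purple, v_8=red. The other variables each still have more than one consistent value. That makes 2.

2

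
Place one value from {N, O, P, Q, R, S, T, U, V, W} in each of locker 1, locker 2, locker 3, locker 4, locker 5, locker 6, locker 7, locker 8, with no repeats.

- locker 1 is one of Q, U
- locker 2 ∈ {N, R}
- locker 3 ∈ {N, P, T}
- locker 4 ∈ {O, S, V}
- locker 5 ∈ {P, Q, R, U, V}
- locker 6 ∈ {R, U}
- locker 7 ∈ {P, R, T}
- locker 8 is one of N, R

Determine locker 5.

V

locker 2 and locker 8 share exactly the 2 values {N, R}; by pigeonhole those values go to them, so strike N, R from locker 3, locker 5, locker 6, locker 7.
locker 6 has just one choice, so locker 6 = U. Remove U from locker 1, locker 5.
locker 1 must be Q (only option left). Eliminate Q elsewhere: locker 5.
The 2 variables locker 3 and locker 7 are confined to {P, T}, which locks those values in; drop them from locker 5.
So locker 5 = V.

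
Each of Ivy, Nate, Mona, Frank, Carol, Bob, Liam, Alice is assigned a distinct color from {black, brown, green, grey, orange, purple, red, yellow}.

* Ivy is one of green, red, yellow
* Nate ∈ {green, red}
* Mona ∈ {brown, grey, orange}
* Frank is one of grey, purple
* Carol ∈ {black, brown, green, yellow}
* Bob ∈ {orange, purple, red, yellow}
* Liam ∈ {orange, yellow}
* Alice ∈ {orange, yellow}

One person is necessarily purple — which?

Bob

The 8 variables together cover exactly {black, brown, green, grey, orange, purple, red, yellow} — 8 values for 8 variables — and black appears only in Carol's list, so Carol = black.
Among the 7 still-open variables, brown fits only Mona (and all 7 values in {brown, green, grey, orange, purple, red, yellow} must be used), so Mona = brown.
The 6 still-open variables together cover exactly {green, grey, orange, purple, red, yellow} — 6 values for 6 variables — and grey appears only in Frank's list, so Frank = grey.
Among the 5 still-open variables, purple fits only Bob (and all 5 values in {green, orange, purple, red, yellow} must be used), so Bob = purple.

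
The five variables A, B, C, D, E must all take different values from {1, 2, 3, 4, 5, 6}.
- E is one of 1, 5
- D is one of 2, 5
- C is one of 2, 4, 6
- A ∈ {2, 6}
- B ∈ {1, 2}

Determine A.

Among the 5 variables, 4 fits only C (and all 5 values in {1, 2, 4, 5, 6} must be used), so C = 4.
The 4 still-open variables together cover exactly {1, 2, 5, 6} — 4 values for 4 variables — and 6 appears only in A's list, so A = 6.

6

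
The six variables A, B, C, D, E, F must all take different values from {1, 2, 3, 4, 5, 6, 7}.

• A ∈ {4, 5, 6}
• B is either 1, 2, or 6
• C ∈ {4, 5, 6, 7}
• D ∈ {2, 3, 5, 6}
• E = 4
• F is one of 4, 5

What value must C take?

7

E's domain is down to {4}, so E = 4. Remove 4 from A, C, F.
F's domain is down to {5}, so F = 5. So A, C, D can't be 5.
A must be 6 (only option left). So B, C, D can't be 6.
So C = 7.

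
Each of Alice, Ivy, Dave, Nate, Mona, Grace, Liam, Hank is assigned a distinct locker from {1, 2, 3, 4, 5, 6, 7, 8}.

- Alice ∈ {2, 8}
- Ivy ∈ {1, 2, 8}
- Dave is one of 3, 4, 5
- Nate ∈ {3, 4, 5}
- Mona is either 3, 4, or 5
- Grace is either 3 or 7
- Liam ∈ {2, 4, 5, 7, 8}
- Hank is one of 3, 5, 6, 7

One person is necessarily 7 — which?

The 8 variables together cover exactly {1, 2, 3, 4, 5, 6, 7, 8} — 8 values for 8 variables — and 1 appears only in Ivy's list, so Ivy = 1.
Among the 7 still-open variables, 6 fits only Hank (and all 7 values in {2, 3, 4, 5, 6, 7, 8} must be used), so Hank = 6.
Dave, Nate, Mona between them cover only {3, 4, 5} — a naked triple. Remove those values from Grace, Liam.
So 7 goes to Grace.

Grace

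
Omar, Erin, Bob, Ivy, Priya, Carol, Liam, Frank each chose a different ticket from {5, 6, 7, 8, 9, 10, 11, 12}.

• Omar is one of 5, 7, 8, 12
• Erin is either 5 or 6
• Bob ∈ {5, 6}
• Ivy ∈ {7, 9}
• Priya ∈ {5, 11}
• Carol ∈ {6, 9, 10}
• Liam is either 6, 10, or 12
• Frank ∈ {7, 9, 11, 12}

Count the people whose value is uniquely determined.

2

The 8 variables together cover exactly {5, 6, 7, 8, 9, 10, 11, 12} — 8 values for 8 variables — and 8 appears only in Omar's list, so Omar = 8.
Erin and Bob share exactly the 2 values {5, 6}; by pigeonhole those values go to them, so strike 5, 6 from Priya, Carol, Liam.
Priya must be 11 (only option left). So Frank can't be 11.
Determined: Omar=8, Priya=11. The other people each still have more than one consistent value. That makes 2.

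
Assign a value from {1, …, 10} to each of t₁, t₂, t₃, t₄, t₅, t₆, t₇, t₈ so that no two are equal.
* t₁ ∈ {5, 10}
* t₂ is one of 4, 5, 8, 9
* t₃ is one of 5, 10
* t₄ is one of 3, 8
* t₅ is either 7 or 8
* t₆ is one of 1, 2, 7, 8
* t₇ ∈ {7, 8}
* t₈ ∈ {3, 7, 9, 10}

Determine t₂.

4

t₁ and t₃ share exactly the 2 values {5, 10}; by pigeonhole those values go to them, so strike 5, 10 from t₂, t₈.
The 2 variables t₅ and t₇ are confined to {7, 8}, which locks those values in; drop them from t₂, t₄, t₆, t₈.
t₄ has just one choice, so t₄ = 3. Strike 3 from t₈.
That leaves t₈ = 9. Strike 9 from t₂.
So t₂ = 4.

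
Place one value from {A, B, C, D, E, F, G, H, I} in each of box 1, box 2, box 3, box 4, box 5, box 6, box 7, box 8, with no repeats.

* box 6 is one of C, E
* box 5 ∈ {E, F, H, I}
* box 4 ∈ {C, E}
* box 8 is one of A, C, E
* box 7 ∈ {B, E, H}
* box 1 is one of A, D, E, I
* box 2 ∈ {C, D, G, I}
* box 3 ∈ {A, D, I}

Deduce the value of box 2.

G

box 4 and box 6 between them cover only {C, E} — a naked pair. Remove those values from box 1, box 2, box 5, box 7, box 8.
box 8 has just one choice, so box 8 = A. Eliminate A elsewhere: box 1, box 3.
box 1 and box 3 between them cover only {D, I} — a naked pair. Remove those values from box 2, box 5.
So box 2 = G.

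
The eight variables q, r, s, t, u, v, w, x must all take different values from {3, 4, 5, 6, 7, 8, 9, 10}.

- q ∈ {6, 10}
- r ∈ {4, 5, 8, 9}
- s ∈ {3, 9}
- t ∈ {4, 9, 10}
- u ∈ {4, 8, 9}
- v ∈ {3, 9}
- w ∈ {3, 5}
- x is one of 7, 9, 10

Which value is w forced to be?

5

The 8 variables draw from only 8 values {3, 4, 5, 6, 7, 8, 9, 10}, so each is used; only q can be 6, hence q = 6.
The 7 still-open variables together cover exactly {3, 4, 5, 7, 8, 9, 10} — 7 values for 7 variables — and 7 appears only in x's list, so x = 7.
The 6 still-open variables draw from only 6 values {3, 4, 5, 8, 9, 10}, so each is used; only t can be 10, hence t = 10.
s and v between them cover only {3, 9} — a naked pair. Remove those values from r, u, w.
So w = 5.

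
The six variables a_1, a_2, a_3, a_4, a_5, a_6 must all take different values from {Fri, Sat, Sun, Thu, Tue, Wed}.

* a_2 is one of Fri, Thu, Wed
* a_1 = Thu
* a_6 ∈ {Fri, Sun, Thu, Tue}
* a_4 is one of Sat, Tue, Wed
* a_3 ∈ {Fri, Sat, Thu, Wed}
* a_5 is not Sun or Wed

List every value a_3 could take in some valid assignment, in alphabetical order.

Fri, Sat, Wed

a_1 must be Thu (only option left). Eliminate Thu elsewhere: a_2, a_3, a_5, a_6.
Among the 5 still-open variables, Sun fits only a_6 (and all 5 values in {Fri, Sat, Sun, Tue, Wed} must be used), so a_6 = Sun.
No further eliminations apply; a_3 can still be any of Fri, Sat, Wed.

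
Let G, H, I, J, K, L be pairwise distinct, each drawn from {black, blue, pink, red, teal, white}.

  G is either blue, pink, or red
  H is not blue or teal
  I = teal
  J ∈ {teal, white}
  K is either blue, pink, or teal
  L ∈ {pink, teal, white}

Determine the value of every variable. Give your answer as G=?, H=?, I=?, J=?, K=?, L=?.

I's domain is down to {teal}, so I = teal. Eliminate teal elsewhere: J, K, L.
J's domain is down to {white}, so J = white. Eliminate white elsewhere: H, L.
That leaves L = pink. So G, H, K can't be pink.
K must be blue (only option left). Eliminate blue elsewhere: G.
That leaves G = red. Strike red from H.
H has just one choice, so H = black.

G=red, H=black, I=teal, J=white, K=blue, L=pink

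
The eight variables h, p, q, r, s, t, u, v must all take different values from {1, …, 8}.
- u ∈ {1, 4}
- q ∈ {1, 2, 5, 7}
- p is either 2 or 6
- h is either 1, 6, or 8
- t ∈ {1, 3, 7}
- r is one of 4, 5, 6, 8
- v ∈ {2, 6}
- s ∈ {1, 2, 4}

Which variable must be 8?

h

The 8 variables together cover exactly {1, 2, 3, 4, 5, 6, 7, 8} — 8 values for 8 variables — and 3 appears only in t's list, so t = 3.
The 7 still-open variables draw from only 7 values {1, 2, 4, 5, 6, 7, 8}, so each is used; only q can be 7, hence q = 7.
The 6 still-open variables draw from only 6 values {1, 2, 4, 5, 6, 8}, so each is used; only r can be 5, hence r = 5.
The 5 still-open variables draw from only 5 values {1, 2, 4, 6, 8}, so each is used; only h can be 8, hence h = 8.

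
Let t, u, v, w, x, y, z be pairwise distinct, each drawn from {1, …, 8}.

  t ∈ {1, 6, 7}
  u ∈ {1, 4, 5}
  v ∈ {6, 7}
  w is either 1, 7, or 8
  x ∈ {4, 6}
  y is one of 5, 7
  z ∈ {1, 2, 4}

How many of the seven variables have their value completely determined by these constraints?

2

The 7 variables draw from only 7 values {1, 2, 4, 5, 6, 7, 8}, so each is used; only z can be 2, hence z = 2.
Among the 6 still-open variables, 8 fits only w (and all 6 values in {1, 4, 5, 6, 7, 8} must be used), so w = 8.
Determined: w=8, z=2. The other variables each still have more than one consistent value. That makes 2.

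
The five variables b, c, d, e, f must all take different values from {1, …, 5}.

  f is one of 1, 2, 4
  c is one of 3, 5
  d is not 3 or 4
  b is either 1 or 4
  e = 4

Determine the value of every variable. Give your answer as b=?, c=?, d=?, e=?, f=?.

e must be 4 (only option left). Remove 4 from b, f.
That leaves b = 1. Strike 1 from d, f.
f must be 2 (only option left). So d can't be 2.
d must be 5 (only option left). Eliminate 5 elsewhere: c.
c's domain is down to {3}, so c = 3.

b=1, c=3, d=5, e=4, f=2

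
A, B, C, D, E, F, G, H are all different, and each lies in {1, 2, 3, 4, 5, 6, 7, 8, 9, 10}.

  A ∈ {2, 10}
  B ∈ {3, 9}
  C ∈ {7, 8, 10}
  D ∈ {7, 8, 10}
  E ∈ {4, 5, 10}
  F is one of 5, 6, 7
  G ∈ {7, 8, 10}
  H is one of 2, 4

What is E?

5

C, D, G share exactly the 3 values {7, 8, 10}; by pigeonhole those values go to them, so strike 7, 8, 10 from A, E, F.
A must be 2 (only option left). Eliminate 2 elsewhere: H.
H has just one choice, so H = 4. Eliminate 4 elsewhere: E.
So E = 5.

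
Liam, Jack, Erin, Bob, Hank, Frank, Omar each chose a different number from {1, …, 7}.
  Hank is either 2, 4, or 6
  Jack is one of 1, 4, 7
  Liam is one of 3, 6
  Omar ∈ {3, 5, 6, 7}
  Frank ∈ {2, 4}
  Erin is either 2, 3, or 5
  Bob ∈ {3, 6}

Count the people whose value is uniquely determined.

3

The 7 variables draw from only 7 values {1, 2, 3, 4, 5, 6, 7}, so each is used; only Jack can be 1, hence Jack = 1.
The 6 still-open variables together cover exactly {2, 3, 4, 5, 6, 7} — 6 values for 6 variables — and 7 appears only in Omar's list, so Omar = 7.
The 5 still-open variables together cover exactly {2, 3, 4, 5, 6} — 5 values for 5 variables — and 5 appears only in Erin's list, so Erin = 5.
Liam and Bob share exactly the 2 values {3, 6}; by pigeonhole those values go to them, so strike 3, 6 from Hank.
Determined: Jack=1, Erin=5, Omar=7. The other people each still have more than one consistent value. That makes 3.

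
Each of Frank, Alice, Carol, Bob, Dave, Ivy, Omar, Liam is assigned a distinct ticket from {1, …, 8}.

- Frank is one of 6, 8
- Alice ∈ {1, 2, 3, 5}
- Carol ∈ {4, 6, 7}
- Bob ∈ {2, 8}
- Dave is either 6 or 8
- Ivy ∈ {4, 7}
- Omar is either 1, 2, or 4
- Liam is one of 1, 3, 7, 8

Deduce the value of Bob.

The 8 variables draw from only 8 values {1, 2, 3, 4, 5, 6, 7, 8}, so each is used; only Alice can be 5, hence Alice = 5.
Among the 7 still-open variables, 3 fits only Liam (and all 7 values in {1, 2, 3, 4, 6, 7, 8} must be used), so Liam = 3.
The 6 still-open variables draw from only 6 values {1, 2, 4, 6, 7, 8}, so each is used; only Omar can be 1, hence Omar = 1.
Among the 5 still-open variables, 2 fits only Bob (and all 5 values in {2, 4, 6, 7, 8} must be used), so Bob = 2.

2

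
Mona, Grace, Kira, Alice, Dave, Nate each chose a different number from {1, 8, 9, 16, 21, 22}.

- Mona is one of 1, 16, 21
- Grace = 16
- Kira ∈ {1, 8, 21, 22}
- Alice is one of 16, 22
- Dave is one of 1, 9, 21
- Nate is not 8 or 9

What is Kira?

8

Grace must be 16 (only option left). Strike 16 from Mona, Alice, Nate.
Alice must be 22 (only option left). Strike 22 from Kira, Nate.
The 4 still-open variables together cover exactly {1, 8, 9, 21} — 4 values for 4 variables — and 8 appears only in Kira's list, so Kira = 8.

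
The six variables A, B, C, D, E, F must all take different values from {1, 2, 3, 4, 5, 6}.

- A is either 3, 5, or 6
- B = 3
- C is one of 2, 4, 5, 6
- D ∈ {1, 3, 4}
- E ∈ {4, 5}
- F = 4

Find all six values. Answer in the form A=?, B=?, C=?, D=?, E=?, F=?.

A=6, B=3, C=2, D=1, E=5, F=4

B must be 3 (only option left). So A, D can't be 3.
F's domain is down to {4}, so F = 4. So C, D, E can't be 4.
That leaves D = 1.
E's domain is down to {5}, so E = 5. Remove 5 from A, C.
A must be 6 (only option left). So C can't be 6.
C must be 2 (only option left).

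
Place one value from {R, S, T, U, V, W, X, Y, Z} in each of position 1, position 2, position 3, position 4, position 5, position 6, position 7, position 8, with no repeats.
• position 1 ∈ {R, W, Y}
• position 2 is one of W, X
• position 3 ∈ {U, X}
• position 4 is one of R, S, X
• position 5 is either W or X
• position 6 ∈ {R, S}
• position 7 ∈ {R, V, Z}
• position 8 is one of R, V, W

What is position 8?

V

The 8 variables together cover exactly {R, S, U, V, W, X, Y, Z} — 8 values for 8 variables — and U appears only in position 3's list, so position 3 = U.
The 7 still-open variables draw from only 7 values {R, S, V, W, X, Y, Z}, so each is used; only position 1 can be Y, hence position 1 = Y.
The 6 still-open variables together cover exactly {R, S, V, W, X, Z} — 6 values for 6 variables — and Z appears only in position 7's list, so position 7 = Z.
The 5 still-open variables together cover exactly {R, S, V, W, X} — 5 values for 5 variables — and V appears only in position 8's list, so position 8 = V.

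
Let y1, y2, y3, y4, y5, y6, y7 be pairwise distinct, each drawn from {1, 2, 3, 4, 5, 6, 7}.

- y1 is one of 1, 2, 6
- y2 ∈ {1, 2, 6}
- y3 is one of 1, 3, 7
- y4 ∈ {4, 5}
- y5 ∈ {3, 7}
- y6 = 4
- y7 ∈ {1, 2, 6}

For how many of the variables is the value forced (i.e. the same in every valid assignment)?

y6's domain is down to {4}, so y6 = 4. Remove 4 from y4.
y4 has just one choice, so y4 = 5.
y1, y2, y7 between them cover only {1, 2, 6} — a naked triple. Remove those values from y3.
Determined: y4=5, y6=4. The other variables each still have more than one consistent value. That makes 2.

2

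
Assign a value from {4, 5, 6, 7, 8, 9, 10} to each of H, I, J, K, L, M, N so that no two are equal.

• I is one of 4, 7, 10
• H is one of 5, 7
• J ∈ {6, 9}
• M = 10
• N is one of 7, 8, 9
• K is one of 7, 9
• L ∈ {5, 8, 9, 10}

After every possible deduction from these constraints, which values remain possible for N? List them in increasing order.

M must be 10 (only option left). Remove 10 from I, L.
The 6 still-open variables together cover exactly {4, 5, 6, 7, 8, 9} — 6 values for 6 variables — and 4 appears only in I's list, so I = 4.
Among the 5 still-open variables, 6 fits only J (and all 5 values in {5, 6, 7, 8, 9} must be used), so J = 6.
No further eliminations apply; N can still be any of 7, 8, 9.

7, 8, 9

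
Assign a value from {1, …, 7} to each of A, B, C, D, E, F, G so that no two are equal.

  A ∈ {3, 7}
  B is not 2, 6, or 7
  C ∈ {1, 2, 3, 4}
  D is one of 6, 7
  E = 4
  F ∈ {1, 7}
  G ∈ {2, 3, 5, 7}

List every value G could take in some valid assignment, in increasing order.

E has just one choice, so E = 4. Strike 4 from B, C.
Among the 6 still-open variables, 6 fits only D (and all 6 values in {1, 2, 3, 5, 6, 7} must be used), so D = 6.
No further eliminations apply; G can still be any of 2, 3, 5, 7.

2, 3, 5, 7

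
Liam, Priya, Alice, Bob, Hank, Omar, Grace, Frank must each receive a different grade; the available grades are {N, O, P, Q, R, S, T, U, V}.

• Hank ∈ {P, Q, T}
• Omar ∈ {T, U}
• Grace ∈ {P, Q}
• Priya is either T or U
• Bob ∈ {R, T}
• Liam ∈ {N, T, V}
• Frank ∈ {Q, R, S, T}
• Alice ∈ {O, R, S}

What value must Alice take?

Priya and Omar between them cover only {T, U} — a naked pair. Remove those values from Liam, Bob, Hank, Frank.
Bob's domain is down to {R}, so Bob = R. Remove R from Alice, Frank.
The 2 variables Hank and Grace are confined to {P, Q}, which locks those values in; drop them from Frank.
That leaves Frank = S. So Alice can't be S.
So Alice = O.

O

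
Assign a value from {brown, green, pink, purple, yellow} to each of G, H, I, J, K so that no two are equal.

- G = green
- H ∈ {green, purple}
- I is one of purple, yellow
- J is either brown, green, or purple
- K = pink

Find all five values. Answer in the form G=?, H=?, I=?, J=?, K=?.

G=green, H=purple, I=yellow, J=brown, K=pink

G's domain is down to {green}, so G = green. Strike green from H, J.
H must be purple (only option left). Remove purple from I, J.
I must be yellow (only option left).
J has just one choice, so J = brown.
That leaves K = pink.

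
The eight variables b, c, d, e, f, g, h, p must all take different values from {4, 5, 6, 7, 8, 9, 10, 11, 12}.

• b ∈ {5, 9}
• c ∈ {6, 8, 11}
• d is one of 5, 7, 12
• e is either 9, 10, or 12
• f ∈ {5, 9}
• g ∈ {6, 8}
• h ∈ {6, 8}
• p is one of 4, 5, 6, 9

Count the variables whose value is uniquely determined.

b and f between them cover only {5, 9} — a naked pair. Remove those values from d, e, p.
g and h share exactly the 2 values {6, 8}; by pigeonhole those values go to them, so strike 6, 8 from c, p.
c has just one choice, so c = 11.
That leaves p = 4.
Determined: c=11, p=4. The other variables each still have more than one consistent value. That makes 2.

2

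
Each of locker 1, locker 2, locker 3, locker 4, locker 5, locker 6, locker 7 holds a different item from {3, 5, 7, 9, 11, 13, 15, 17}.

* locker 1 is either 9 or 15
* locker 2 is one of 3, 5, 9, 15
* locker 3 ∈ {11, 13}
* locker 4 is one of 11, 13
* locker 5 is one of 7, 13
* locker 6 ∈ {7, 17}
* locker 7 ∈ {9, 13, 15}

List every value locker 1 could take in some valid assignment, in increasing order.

9, 15

locker 3 and locker 4 share exactly the 2 values {11, 13}; by pigeonhole those values go to them, so strike 11, 13 from locker 5, locker 7.
locker 5 must be 7 (only option left). Strike 7 from locker 6.
locker 6's domain is down to {17}, so locker 6 = 17.
The 2 variables locker 1 and locker 7 are confined to {9, 15}, which locks those values in; drop them from locker 2.
No further eliminations apply; locker 1 can still be any of 9, 15.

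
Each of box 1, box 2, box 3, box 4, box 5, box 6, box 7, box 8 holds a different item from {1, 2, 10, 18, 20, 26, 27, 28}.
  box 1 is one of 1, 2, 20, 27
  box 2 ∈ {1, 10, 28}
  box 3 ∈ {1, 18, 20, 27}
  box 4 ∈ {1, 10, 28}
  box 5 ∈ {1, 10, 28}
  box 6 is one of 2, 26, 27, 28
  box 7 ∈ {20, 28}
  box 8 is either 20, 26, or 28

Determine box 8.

26

Among the 8 variables, 18 fits only box 3 (and all 8 values in {1, 2, 10, 18, 20, 26, 27, 28} must be used), so box 3 = 18.
The 3 variables box 2, box 4, box 5 are confined to {1, 10, 28}, which locks those values in; drop them from box 1, box 6, box 7, box 8.
That leaves box 7 = 20. Strike 20 from box 1, box 8.
So box 8 = 26.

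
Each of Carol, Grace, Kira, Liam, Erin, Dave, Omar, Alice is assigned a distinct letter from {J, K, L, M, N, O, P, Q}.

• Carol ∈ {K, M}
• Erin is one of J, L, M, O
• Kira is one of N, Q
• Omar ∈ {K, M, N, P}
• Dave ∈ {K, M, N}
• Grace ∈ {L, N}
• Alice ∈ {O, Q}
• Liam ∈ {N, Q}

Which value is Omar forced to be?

The 8 variables together cover exactly {J, K, L, M, N, O, P, Q} — 8 values for 8 variables — and J appears only in Erin's list, so Erin = J.
The 7 still-open variables draw from only 7 values {K, L, M, N, O, P, Q}, so each is used; only Grace can be L, hence Grace = L.
Among the 6 still-open variables, O fits only Alice (and all 6 values in {K, M, N, O, P, Q} must be used), so Alice = O.
Among the 5 still-open variables, P fits only Omar (and all 5 values in {K, M, N, P, Q} must be used), so Omar = P.

P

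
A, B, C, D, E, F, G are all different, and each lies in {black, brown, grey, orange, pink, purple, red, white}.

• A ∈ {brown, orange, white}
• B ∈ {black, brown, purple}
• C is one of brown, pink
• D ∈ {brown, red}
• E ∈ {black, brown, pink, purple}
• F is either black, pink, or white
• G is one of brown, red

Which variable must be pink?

Among the 7 variables, orange fits only A (and all 7 values in {black, brown, orange, pink, purple, red, white} must be used), so A = orange.
Among the 6 still-open variables, white fits only F (and all 6 values in {black, brown, pink, purple, red, white} must be used), so F = white.
D and G between them cover only {brown, red} — a naked pair. Remove those values from B, C, E.
So pink goes to C.

C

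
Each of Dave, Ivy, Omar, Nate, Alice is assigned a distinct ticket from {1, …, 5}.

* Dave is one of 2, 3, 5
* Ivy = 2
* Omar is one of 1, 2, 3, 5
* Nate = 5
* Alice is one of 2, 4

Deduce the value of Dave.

3

Ivy must be 2 (only option left). Strike 2 from Dave, Omar, Alice.
Nate has just one choice, so Nate = 5. So Dave, Omar can't be 5.
So Dave = 3.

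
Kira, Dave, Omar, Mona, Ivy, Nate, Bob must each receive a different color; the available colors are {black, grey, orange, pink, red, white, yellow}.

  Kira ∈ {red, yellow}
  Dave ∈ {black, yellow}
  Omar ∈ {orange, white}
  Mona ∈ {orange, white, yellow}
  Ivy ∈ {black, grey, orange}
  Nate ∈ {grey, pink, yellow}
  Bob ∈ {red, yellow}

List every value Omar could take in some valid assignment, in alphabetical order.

The 7 variables draw from only 7 values {black, grey, orange, pink, red, white, yellow}, so each is used; only Nate can be pink, hence Nate = pink.
The 6 still-open variables draw from only 6 values {black, grey, orange, red, white, yellow}, so each is used; only Ivy can be grey, hence Ivy = grey.
Among the 5 still-open variables, black fits only Dave (and all 5 values in {black, orange, red, white, yellow} must be used), so Dave = black.
Kira and Bob between them cover only {red, yellow} — a naked pair. Remove those values from Mona.
No further eliminations apply; Omar can still be any of orange, white.

orange, white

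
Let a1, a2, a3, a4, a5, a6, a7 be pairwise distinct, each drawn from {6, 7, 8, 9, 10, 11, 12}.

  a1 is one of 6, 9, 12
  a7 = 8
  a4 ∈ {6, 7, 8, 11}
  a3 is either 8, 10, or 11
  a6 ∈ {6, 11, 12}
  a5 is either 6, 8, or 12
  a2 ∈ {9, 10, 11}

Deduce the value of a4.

a7's domain is down to {8}, so a7 = 8. Eliminate 8 elsewhere: a3, a4, a5.
The 6 still-open variables draw from only 6 values {6, 7, 9, 10, 11, 12}, so each is used; only a4 can be 7, hence a4 = 7.

7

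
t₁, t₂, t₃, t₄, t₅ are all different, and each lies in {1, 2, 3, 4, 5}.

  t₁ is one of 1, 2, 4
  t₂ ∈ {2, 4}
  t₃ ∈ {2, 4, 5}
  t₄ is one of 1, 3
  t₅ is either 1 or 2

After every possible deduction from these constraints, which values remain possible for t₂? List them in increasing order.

2, 4

Among the 5 variables, 3 fits only t₄ (and all 5 values in {1, 2, 3, 4, 5} must be used), so t₄ = 3.
The 4 still-open variables together cover exactly {1, 2, 4, 5} — 4 values for 4 variables — and 5 appears only in t₃'s list, so t₃ = 5.
No further eliminations apply; t₂ can still be any of 2, 4.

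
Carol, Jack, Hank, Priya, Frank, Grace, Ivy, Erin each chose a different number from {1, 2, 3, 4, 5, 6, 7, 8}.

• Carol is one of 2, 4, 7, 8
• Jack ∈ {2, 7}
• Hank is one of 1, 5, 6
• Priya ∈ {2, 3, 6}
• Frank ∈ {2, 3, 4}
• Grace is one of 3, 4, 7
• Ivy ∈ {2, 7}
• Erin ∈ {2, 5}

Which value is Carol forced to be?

8

Among the 8 variables, 1 fits only Hank (and all 8 values in {1, 2, 3, 4, 5, 6, 7, 8} must be used), so Hank = 1.
The 7 still-open variables together cover exactly {2, 3, 4, 5, 6, 7, 8} — 7 values for 7 variables — and 5 appears only in Erin's list, so Erin = 5.
Among the 6 still-open variables, 6 fits only Priya (and all 6 values in {2, 3, 4, 6, 7, 8} must be used), so Priya = 6.
Among the 5 still-open variables, 8 fits only Carol (and all 5 values in {2, 3, 4, 7, 8} must be used), so Carol = 8.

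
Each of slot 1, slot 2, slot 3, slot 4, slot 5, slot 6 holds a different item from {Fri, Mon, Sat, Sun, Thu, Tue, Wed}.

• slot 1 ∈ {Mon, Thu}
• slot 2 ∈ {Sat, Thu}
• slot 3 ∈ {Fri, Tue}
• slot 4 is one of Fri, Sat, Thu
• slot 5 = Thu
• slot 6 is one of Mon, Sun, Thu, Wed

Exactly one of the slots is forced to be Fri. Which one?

slot 5's domain is down to {Thu}, so slot 5 = Thu. Strike Thu from slot 1, slot 2, slot 4, slot 6.
slot 1's domain is down to {Mon}, so slot 1 = Mon. So slot 6 can't be Mon.
That leaves slot 2 = Sat. Remove Sat from slot 4.
So Fri goes to slot 4.

slot 4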